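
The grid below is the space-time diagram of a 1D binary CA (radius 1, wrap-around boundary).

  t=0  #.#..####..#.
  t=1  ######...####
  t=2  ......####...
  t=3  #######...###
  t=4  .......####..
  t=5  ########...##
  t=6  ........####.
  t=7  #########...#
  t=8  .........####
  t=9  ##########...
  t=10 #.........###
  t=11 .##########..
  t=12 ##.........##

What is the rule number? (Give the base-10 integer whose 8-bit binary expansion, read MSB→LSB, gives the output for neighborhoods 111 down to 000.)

  ###|.  b7=0 t=0,i=6
  ##.|.  b6=0 t=0,i=8
  #.#|#  b5=1 t=0,i=1
  #..|#  b4=1 t=0,i=3
  .##|#  b3=1 t=0,i=5
  .#.|#  b2=1 t=0,i=0
  ..#|#  b1=1 t=0,i=4
  ...|#  b0=1 t=1,i=7
  bits 00111111 = 63

63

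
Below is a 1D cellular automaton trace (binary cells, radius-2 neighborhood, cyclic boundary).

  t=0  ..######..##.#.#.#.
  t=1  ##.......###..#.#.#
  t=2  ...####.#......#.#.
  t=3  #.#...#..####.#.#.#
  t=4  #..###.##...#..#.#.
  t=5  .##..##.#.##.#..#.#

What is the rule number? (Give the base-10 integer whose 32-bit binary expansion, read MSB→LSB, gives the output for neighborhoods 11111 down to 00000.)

671825741

  #####|.  b31=0 t=0,i=4
  ####.|.  b30=0 t=0,i=6
  ###.#|#  b29=1 t=2,i=6
  ###..|.  b28=0 t=0,i=7
  ##.##|#  b27=1 t=4,i=6
  ##.#.|.  b26=0 t=0,i=12
  ##..#|.  b25=0 t=0,i=8
  ##...|.  b24=0 t=1,i=2
  #.###|.  b23=0 t=1,i=18
  #.##.|.  b22=0 t=3,i=18
  #.#.#|.  b21=0 t=0,i=13
  #.#..|.  b20=0 t=0,i=17
  #..##|#  b19=1 t=0,i=9
  #..#.|.  b18=0 t=1,i=13
  #...#|#  b17=1 t=0,i=0
  #....|#  b16=1 t=1,i=3
  .####|.  b15=0 t=0,i=3
  .###.|.  b14=0 t=1,i=0
  .##.#|#  b13=1 t=0,i=11
  .##..|#  b12=1 t=4,i=8
  .#.##|#  b11=1 t=1,i=17
  .#.#.|#  b10=1 t=0,i=14
  .#..#|#  b9=1 t=3,i=7
  .#...|#  b8=1 t=0,i=18
  ..###|.  b7=0 t=0,i=2
  ..##.|#  b6=1 t=0,i=10
  ..#.#|.  b5=0 t=1,i=14
  ..#..|.  b4=0 t=3,i=6
  ...##|#  b3=1 t=0,i=1
  ...#.|#  b2=1 t=2,i=14
  ....#|.  b1=0 t=1,i=7
  .....|#  b0=1 t=1,i=4
  bits 00101000000010110011111101001101 = 671825741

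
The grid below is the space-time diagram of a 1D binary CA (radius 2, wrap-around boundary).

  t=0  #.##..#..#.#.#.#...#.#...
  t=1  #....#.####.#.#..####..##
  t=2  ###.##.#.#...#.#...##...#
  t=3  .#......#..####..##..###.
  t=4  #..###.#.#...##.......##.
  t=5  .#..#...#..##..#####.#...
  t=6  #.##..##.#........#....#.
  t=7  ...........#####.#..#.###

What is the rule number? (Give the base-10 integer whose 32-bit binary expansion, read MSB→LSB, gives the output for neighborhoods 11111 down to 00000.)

1367819821

  #####|.  b31=0 t=5,i=17
  ####.|#  b30=1 t=1,i=9
  ###.#|.  b29=0 t=1,i=10
  ###..|#  b28=1 t=1,i=0
  ##.##|.  b27=0 t=2,i=3
  ##.#.|.  b26=0 t=1,i=11
  ##..#|.  b25=0 t=0,i=4
  ##...|#  b24=1 t=1,i=1
  #.###|#  b23=1 t=1,i=7
  #.##.|.  b22=0 t=0,i=2
  #.#.#|.  b21=0 t=0,i=11
  #.#..|.  b20=0 t=0,i=15
  #..##|.  b19=0 t=1,i=16
  #..#.|#  b18=1 t=0,i=5
  #...#|#  b17=1 t=0,i=17
  #....|#  b16=1 t=1,i=2
  .####|.  b15=0 t=1,i=8
  .###.|#  b14=1 t=1,i=24
  .##.#|.  b13=0 t=2,i=5
  .##..|.  b12=0 t=0,i=3
  .#.##|.  b11=0 t=0,i=1
  .#.#.|#  b10=1 t=0,i=10
  .#..#|#  b9=1 t=0,i=7
  .#...|.  b8=0 t=0,i=16
  ..###|.  b7=0 t=1,i=17
  ..##.|.  b6=0 t=2,i=19
  ..#.#|#  b5=1 t=0,i=0
  ..#..|.  b4=0 t=0,i=6
  ...##|#  b3=1 t=2,i=18
  ...#.|#  b2=1 t=0,i=18
  ....#|.  b1=0 t=1,i=3
  .....|#  b0=1 t=3,i=4
  bits 01010001100001110100011000101101 = 1367819821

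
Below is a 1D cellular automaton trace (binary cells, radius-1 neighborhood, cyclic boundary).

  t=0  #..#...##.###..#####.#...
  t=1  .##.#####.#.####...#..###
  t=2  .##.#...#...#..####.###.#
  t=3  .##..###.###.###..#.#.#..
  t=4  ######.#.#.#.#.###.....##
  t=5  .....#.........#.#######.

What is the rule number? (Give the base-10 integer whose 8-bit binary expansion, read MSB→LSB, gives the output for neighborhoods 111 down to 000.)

  [7] ### => .  t=0,i=11
  [6] ##. => #  t=0,i=8
  [5] #.# => .  t=0,i=9
  [4] #.. => #  t=0,i=1
  [3] .## => #  t=0,i=7
  [2] .#. => .  t=0,i=0
  [1] ..# => #  t=0,i=2
  [0] ... => #  t=0,i=5
  bits 01011011 = 91

91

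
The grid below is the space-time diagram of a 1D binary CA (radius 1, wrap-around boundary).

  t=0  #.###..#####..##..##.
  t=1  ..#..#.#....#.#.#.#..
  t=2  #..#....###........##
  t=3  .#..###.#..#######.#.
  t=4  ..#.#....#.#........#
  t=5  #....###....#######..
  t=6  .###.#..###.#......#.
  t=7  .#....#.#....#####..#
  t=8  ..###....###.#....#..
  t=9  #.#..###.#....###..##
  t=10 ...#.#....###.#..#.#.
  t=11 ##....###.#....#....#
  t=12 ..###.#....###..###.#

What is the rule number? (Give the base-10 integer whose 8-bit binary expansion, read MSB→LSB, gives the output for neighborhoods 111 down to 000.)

25

  ###|.  b7=0 t=0,i=3
  ##.|.  b6=0 t=0,i=4
  #.#|.  b5=0 t=0,i=1
  #..|#  b4=1 t=0,i=5
  .##|#  b3=1 t=0,i=2
  .#.|.  b2=0 t=0,i=0
  ..#|.  b1=0 t=0,i=6
  ...|#  b0=1 t=1,i=0
  bits 00011001 = 25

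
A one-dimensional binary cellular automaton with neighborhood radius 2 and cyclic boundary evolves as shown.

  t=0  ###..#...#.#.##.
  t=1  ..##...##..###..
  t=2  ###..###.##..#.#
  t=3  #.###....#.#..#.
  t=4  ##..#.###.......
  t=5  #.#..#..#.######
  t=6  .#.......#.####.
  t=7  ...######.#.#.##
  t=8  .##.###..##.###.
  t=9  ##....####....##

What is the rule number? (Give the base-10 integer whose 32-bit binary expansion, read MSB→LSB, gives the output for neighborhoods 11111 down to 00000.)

2523629647

  nb #####: next=#  (t=5,i=12, bit31=1)
  nb ####.: next=.  (t=2,i=1, bit30=0)
  nb ###.#: next=.  (t=2,i=7, bit29=0)
  nb ###..: next=#  (t=0,i=2, bit28=1)
  nb ##.##: next=.  (t=0,i=15, bit27=0)
  nb ##.#.: next=#  (t=5,i=1, bit26=1)
  nb ##..#: next=#  (t=0,i=3, bit25=1)
  nb ##...: next=.  (t=1,i=4, bit24=0)
  nb #.###: next=.  (t=0,i=0, bit23=0)
  nb #.##.: next=#  (t=0,i=13, bit22=1)
  nb #.#.#: next=#  (t=0,i=11, bit21=1)
  nb #.#..: next=.  (t=3,i=11, bit20=0)
  nb #..##: next=#  (t=1,i=10, bit19=1)
  nb #..#.: next=.  (t=0,i=4, bit18=0)
  nb #...#: next=#  (t=0,i=7, bit17=1)
  nb #....: next=#  (t=1,i=15, bit16=1)
  nb .####: next=#  (t=2,i=0, bit15=1)
  nb .###.: next=.  (t=0,i=1, bit14=0)
  nb .##.#: next=.  (t=0,i=14, bit13=0)
  nb .##..: next=.  (t=1,i=3, bit12=0)
  nb .#.##: next=#  (t=0,i=12, bit11=1)
  nb .#.#.: next=.  (t=0,i=10, bit10=0)
  nb .#..#: next=.  (t=3,i=12, bit9=0)
  nb .#...: next=.  (t=0,i=6, bit8=0)
  nb ..###: next=.  (t=1,i=11, bit7=0)
  nb ..##.: next=#  (t=1,i=2, bit6=1)
  nb ..#.#: next=.  (t=0,i=9, bit5=0)
  nb ..#..: next=.  (t=0,i=5, bit4=0)
  nb ...##: next=#  (t=1,i=1, bit3=1)
  nb ...#.: next=#  (t=0,i=8, bit2=1)
  nb ....#: next=#  (t=1,i=0, bit1=1)
  nb .....: next=#  (t=4,i=11, bit0=1)
  bits 10010110011010111000100001001111 = 2523629647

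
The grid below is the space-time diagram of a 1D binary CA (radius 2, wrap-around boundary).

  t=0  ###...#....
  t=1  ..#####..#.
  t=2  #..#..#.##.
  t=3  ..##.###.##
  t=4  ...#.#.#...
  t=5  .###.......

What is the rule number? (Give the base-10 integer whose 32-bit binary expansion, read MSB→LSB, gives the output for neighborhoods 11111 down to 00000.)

  ##### -> .   bit 31 = 0  t=1,i=4
  ####. -> .   bit 30 = 0  t=1,i=5
  ###.# -> #   bit 29 = 1  t=3,i=7
  ###.. -> #   bit 28 = 1  t=0,i=2
  ##.## -> .   bit 27 = 0  t=3,i=4
  ##.#. -> #   bit 26 = 1  t=2,i=10
  ##..# -> .   bit 25 = 0  t=1,i=7
  ##... -> #   bit 24 = 1  t=0,i=3
  #.### -> #   bit 23 = 1  t=3,i=5
  #.##. -> .   bit 22 = 0  t=2,i=8
  #.#.# -> .   bit 21 = 0  t=4,i=5
  #.#.. -> .   bit 20 = 0  t=2,i=0
  #..## -> .   bit 19 = 0  t=3,i=1
  #..#. -> #   bit 18 = 1  t=1,i=8
  #...# -> #   bit 17 = 1  t=0,i=4
  #.... -> .   bit 16 = 0  t=0,i=8
  .#### -> #   bit 15 = 1  t=1,i=3
  .###. -> .   bit 14 = 0  t=0,i=1
  .##.# -> #   bit 13 = 1  t=2,i=9
  .##.. -> .   bit 12 = 0  t=3,i=10
  .#.## -> #   bit 11 = 1  t=2,i=7
  .#.#. -> .   bit 10 = 0  t=4,i=4
  .#..# -> .   bit 9 = 0  t=2,i=1
  .#... -> .   bit 8 = 0  t=0,i=7
  ..### -> .   bit 7 = 0  t=0,i=0
  ..##. -> .   bit 6 = 0  t=3,i=2
  ..#.# -> #   bit 5 = 1  t=2,i=6
  ..#.. -> #   bit 4 = 1  t=0,i=6
  ...## -> .   bit 3 = 0  t=0,i=10
  ...#. -> #   bit 2 = 1  t=0,i=5
  ....# -> #   bit 1 = 1  t=0,i=9
  ..... -> .   bit 0 = 0  t=4,i=0
  bits 00110101100001101010100000110110 = 898017334

898017334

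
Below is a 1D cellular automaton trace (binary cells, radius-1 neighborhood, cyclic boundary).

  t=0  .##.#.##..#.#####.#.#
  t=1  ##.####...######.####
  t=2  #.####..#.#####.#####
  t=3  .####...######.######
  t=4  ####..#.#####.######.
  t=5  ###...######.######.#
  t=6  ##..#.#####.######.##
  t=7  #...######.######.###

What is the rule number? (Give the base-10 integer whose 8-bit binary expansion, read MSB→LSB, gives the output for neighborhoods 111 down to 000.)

173

  ###|#  b7=1 t=0,i=13
  ##.|.  b6=0 t=0,i=2
  #.#|#  b5=1 t=0,i=0
  #..|.  b4=0 t=0,i=8
  .##|#  b3=1 t=0,i=1
  .#.|#  b2=1 t=0,i=4
  ..#|.  b1=0 t=0,i=9
  ...|#  b0=1 t=1,i=8
  bits 10101101 = 173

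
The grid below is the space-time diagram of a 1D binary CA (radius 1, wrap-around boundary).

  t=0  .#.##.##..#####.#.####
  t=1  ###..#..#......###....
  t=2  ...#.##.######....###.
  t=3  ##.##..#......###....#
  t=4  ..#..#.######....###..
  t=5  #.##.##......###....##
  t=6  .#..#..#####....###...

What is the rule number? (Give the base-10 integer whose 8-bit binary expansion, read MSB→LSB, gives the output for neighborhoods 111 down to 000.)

53

  ### -> .   bit 7 = 0  t=0,i=11
  ##. -> .   bit 6 = 0  t=0,i=4
  #.# -> #   bit 5 = 1  t=0,i=0
  #.. -> #   bit 4 = 1  t=0,i=8
  .## -> .   bit 3 = 0  t=0,i=3
  .#. -> #   bit 2 = 1  t=0,i=1
  ..# -> .   bit 1 = 0  t=0,i=9
  ... -> #   bit 0 = 1  t=1,i=10
  bits 00110101 = 53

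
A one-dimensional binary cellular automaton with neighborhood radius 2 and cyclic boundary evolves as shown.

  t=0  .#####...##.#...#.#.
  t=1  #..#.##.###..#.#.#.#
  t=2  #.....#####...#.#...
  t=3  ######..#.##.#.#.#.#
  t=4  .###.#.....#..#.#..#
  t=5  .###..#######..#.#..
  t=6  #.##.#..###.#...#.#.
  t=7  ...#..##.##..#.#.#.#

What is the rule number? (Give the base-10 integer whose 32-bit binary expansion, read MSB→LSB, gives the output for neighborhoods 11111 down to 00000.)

3112793951

  #####|#  b31=1 t=0,i=3
  ####.|.  b30=0 t=0,i=4
  ###.#|#  b29=1 t=4,i=3
  ###..|#  b28=1 t=0,i=5
  ##.##|#  b27=1 t=1,i=7
  ##.#.|.  b26=0 t=0,i=11
  ##..#|.  b25=0 t=1,i=1
  ##...|#  b24=1 t=0,i=6
  #.###|#  b23=1 t=1,i=8
  #.##.|.  b22=0 t=1,i=5
  #.#.#|.  b21=0 t=1,i=15
  #.#..|.  b20=0 t=0,i=12
  #..##|#  b19=1 t=0,i=0
  #..#.|.  b18=0 t=1,i=2
  #...#|.  b17=0 t=0,i=7
  #....|#  b16=1 t=2,i=2
  .####|.  b15=0 t=0,i=2
  .###.|#  b14=1 t=1,i=9
  .##.#|#  b13=1 t=0,i=10
  .##..|#  b12=1 t=1,i=0
  .#.##|.  b11=0 t=1,i=4
  .#.#.|#  b10=1 t=0,i=17
  .#..#|#  b9=1 t=0,i=19
  .#...|#  b8=1 t=0,i=13
  ..###|.  b7=0 t=0,i=1
  ..##.|#  b6=1 t=0,i=9
  ..#.#|.  b5=0 t=0,i=16
  ..#..|#  b4=1 t=2,i=0
  ...##|#  b3=1 t=0,i=8
  ...#.|#  b2=1 t=0,i=15
  ....#|#  b1=1 t=2,i=4
  .....|#  b0=1 t=2,i=3
  bits 10111001100010010111011101011111 = 3112793951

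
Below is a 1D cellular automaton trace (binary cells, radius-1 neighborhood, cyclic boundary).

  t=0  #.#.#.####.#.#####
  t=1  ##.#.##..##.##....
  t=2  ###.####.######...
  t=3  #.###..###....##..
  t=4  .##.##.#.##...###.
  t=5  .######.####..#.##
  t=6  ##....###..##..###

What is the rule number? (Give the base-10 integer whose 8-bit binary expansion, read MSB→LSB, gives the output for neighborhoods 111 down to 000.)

  ###|.  b7=0 t=0,i=7
  ##.|#  b6=1 t=0,i=0
  #.#|#  b5=1 t=0,i=1
  #..|#  b4=1 t=1,i=7
  .##|#  b3=1 t=0,i=6
  .#.|.  b2=0 t=0,i=2
  ..#|.  b1=0 t=1,i=8
  ...|.  b0=0 t=1,i=15
  bits 01111000 = 120

120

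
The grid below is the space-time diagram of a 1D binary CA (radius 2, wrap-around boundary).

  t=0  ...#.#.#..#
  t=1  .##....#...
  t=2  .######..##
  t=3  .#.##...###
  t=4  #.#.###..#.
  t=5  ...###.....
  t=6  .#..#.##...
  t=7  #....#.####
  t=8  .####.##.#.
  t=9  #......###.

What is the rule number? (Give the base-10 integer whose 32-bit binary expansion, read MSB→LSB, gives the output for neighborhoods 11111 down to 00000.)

2241558598

  ##### -> #   bit 31 = 1  t=2,i=3
  ####. -> .   bit 30 = 0  t=2,i=5
  ###.# -> .   bit 29 = 0  t=3,i=10
  ###.. -> .   bit 28 = 0  t=2,i=6
  ##.## -> .   bit 27 = 0  t=2,i=0
  ##.#. -> #   bit 26 = 1  t=3,i=0
  ##..# -> .   bit 25 = 0  t=2,i=7
  ##... -> #   bit 24 = 1  t=1,i=3
  #.### -> #   bit 23 = 1  t=2,i=1
  #.##. -> .   bit 22 = 0  t=3,i=3
  #.#.# -> .   bit 21 = 0  t=0,i=5
  #.#.. -> #   bit 20 = 1  t=0,i=7
  #..## -> #   bit 19 = 1  t=2,i=8
  #..#. -> .   bit 18 = 0  t=0,i=9
  #...# -> #   bit 17 = 1  t=0,i=1
  #.... -> #   bit 16 = 1  t=1,i=4
  .#### -> .   bit 15 = 0  t=2,i=2
  .###. -> #   bit 14 = 1  t=3,i=9
  .##.# -> #   bit 13 = 1  t=2,i=10
  .##.. -> #   bit 12 = 1  t=1,i=2
  .#.## -> #   bit 11 = 1  t=3,i=2
  .#.#. -> .   bit 10 = 0  t=0,i=4
  .#..# -> .   bit 9 = 0  t=0,i=8
  .#... -> .   bit 8 = 0  t=0,i=0
  ..### -> .   bit 7 = 0  t=3,i=8
  ..##. -> #   bit 6 = 1  t=1,i=1
  ..#.# -> .   bit 5 = 0  t=0,i=3
  ..#.. -> .   bit 4 = 0  t=0,i=10
  ...## -> .   bit 3 = 0  t=1,i=0
  ...#. -> #   bit 2 = 1  t=0,i=2
  ....# -> #   bit 1 = 1  t=1,i=5
  ..... -> .   bit 0 = 0  t=5,i=0
  bits 10000101100110110111100001000110 = 2241558598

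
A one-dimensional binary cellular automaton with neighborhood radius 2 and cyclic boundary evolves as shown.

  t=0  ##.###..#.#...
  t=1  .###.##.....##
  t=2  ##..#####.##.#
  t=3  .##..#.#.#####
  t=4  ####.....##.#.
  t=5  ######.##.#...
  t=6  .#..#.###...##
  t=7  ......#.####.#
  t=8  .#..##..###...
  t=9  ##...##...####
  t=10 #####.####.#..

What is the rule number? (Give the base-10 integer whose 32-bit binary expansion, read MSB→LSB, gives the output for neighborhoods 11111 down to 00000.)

  [31] ##### => .  t=2,i=6
  [30] ####. => #  t=2,i=7
  [29] ###.# => .  t=1,i=3
  [28] ###.. => #  t=0,i=5
  [27] ##.## => #  t=0,i=2
  [26] ##.#. => .  t=4,i=11
  [25] ##..# => #  t=0,i=6
  [24] ##... => #  t=1,i=7
  [23] #.### => #  t=0,i=3
  [22] #.##. => #  t=1,i=5
  [21] #.#.# => .  t=3,i=7
  [20] #.#.. => .  t=0,i=10
  [19] #..## => .  t=2,i=3
  [18] #..#. => .  t=0,i=7
  [17] #...# => #  t=0,i=12
  [16] #.... => #  t=1,i=8
  [15] .#### => #  t=2,i=5
  [14] .###. => .  t=0,i=4
  [13] .##.# => #  t=0,i=1
  [12] .##.. => #  t=1,i=6
  [11] .#.## => .  t=3,i=8
  [10] .#.#. => .  t=0,i=9
  [9] .#..# => .  t=6,i=2
  [8] .#... => .  t=0,i=11
  [7] ..### => .  t=2,i=4
  [6] ..##. => .  t=0,i=0
  [5] ..#.# => .  t=0,i=8
  [4] ..#.. => #  t=8,i=1
  [3] ...## => #  t=0,i=13
  [2] ...#. => #  t=7,i=5
  [1] ....# => #  t=1,i=10
  [0] ..... => .  t=1,i=9
  bits 01011011110000111011000000011110 = 1539551262

1539551262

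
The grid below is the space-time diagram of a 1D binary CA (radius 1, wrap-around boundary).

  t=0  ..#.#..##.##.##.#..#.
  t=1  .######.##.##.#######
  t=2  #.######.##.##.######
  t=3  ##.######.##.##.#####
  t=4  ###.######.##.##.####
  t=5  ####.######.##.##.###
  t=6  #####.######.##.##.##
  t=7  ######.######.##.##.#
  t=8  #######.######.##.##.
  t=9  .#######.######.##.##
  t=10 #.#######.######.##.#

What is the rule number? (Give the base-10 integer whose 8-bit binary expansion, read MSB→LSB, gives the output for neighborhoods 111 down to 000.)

  ### -> #   bit 7 = 1  t=1,i=2
  ##. -> #   bit 6 = 1  t=0,i=8
  #.# -> #   bit 5 = 1  t=0,i=3
  #.. -> #   bit 4 = 1  t=0,i=5
  .## -> .   bit 3 = 0  t=0,i=7
  .#. -> #   bit 2 = 1  t=0,i=2
  ..# -> #   bit 1 = 1  t=0,i=1
  ... -> .   bit 0 = 0  t=0,i=0
  bits 11110110 = 246

246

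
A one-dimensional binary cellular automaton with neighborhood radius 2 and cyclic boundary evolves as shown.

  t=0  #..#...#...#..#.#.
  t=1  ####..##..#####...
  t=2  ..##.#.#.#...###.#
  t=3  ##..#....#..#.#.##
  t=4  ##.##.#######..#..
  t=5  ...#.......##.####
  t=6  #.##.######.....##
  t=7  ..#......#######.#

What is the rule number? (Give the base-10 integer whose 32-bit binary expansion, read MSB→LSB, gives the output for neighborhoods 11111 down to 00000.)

  #####|.  b31=0 t=1,i=12
  ####.|#  b30=1 t=1,i=2
  ###.#|.  b29=0 t=2,i=15
  ###..|#  b28=1 t=1,i=3
  ##.##|.  b27=0 t=4,i=2
  ##.#.|#  b26=1 t=2,i=4
  ##..#|.  b25=0 t=1,i=4
  ##...|#  b24=1 t=1,i=15
  #.###|.  b23=0 t=3,i=16
  #.##.|#  b22=1 t=4,i=3
  #.#.#|.  b21=0 t=0,i=16
  #.#..|#  b20=1 t=0,i=0
  #..##|#  b19=1 t=1,i=5
  #..#.|#  b18=1 t=0,i=2
  #...#|.  b17=0 t=0,i=5
  #....|#  b16=1 t=3,i=6
  .####|.  b15=0 t=1,i=1
  .###.|#  b14=1 t=2,i=14
  .##.#|.  b13=0 t=2,i=3
  .##..|#  b12=1 t=1,i=7
  .#.##|#  b11=1 t=3,i=15
  .#.#.|.  b10=0 t=0,i=15
  .#..#|#  b9=1 t=0,i=1
  .#...|.  b8=0 t=0,i=4
  ..###|.  b7=0 t=1,i=0
  ..##.|.  b6=0 t=1,i=6
  ..#.#|#  b5=1 t=0,i=14
  ..#..|#  b4=1 t=0,i=3
  ...##|#  b3=1 t=1,i=17
  ...#.|#  b2=1 t=0,i=6
  ....#|#  b1=1 t=3,i=7
  .....|#  b0=1 t=5,i=6
  bits 01010101010111010101101000111111 = 1432181311

1432181311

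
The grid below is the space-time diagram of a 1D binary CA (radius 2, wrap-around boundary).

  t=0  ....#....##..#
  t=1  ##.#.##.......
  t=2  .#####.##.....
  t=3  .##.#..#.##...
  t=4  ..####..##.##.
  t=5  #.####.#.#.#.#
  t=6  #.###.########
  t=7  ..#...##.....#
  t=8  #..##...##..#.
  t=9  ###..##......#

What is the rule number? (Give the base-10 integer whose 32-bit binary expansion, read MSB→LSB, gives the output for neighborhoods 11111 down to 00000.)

1442557828

  #####|.  b31=0 t=2,i=3
  ####.|#  b30=1 t=2,i=4
  ###.#|.  b29=0 t=2,i=5
  ###..|#  b28=1 t=4,i=5
  ##.##|.  b27=0 t=2,i=6
  ##.#.|#  b26=1 t=1,i=2
  ##..#|.  b25=0 t=0,i=11
  ##...|#  b24=1 t=1,i=7
  #.###|#  b23=1 t=5,i=2
  #.##.|#  b22=1 t=1,i=5
  #.#.#|#  b21=1 t=1,i=3
  #.#..|#  b20=1 t=3,i=4
  #..##|#  b19=1 t=4,i=7
  #..#.|.  b18=0 t=0,i=12
  #...#|#  b17=1 t=4,i=0
  #....|#  b16=1 t=0,i=1
  .####|#  b15=1 t=2,i=2
  .###.|.  b14=0 t=6,i=3
  .##.#|#  b13=1 t=1,i=1
  .##..|.  b12=0 t=0,i=10
  .#.##|#  b11=1 t=1,i=4
  .#.#.|#  b10=1 t=5,i=8
  .#..#|#  b9=1 t=3,i=5
  .#...|#  b8=1 t=0,i=0
  ..###|#  b7=1 t=2,i=1
  ..##.|.  b6=0 t=0,i=9
  ..#.#|.  b5=0 t=3,i=7
  ..#..|.  b4=0 t=0,i=4
  ...##|.  b3=0 t=0,i=8
  ...#.|#  b2=1 t=0,i=3
  ....#|.  b1=0 t=0,i=2
  .....|.  b0=0 t=1,i=9
  bits 01010101111110111010111110000100 = 1442557828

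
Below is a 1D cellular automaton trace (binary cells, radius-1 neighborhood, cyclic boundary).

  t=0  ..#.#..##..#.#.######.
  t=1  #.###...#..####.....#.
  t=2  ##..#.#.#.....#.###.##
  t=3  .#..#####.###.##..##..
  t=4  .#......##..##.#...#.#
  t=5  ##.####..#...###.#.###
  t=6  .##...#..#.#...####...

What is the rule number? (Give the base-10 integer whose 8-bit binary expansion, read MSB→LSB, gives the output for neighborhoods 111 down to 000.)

  ###|.  b7=0 t=0,i=16
  ##.|#  b6=1 t=0,i=8
  #.#|#  b5=1 t=0,i=3
  #..|.  b4=0 t=0,i=5
  .##|.  b3=0 t=0,i=7
  .#.|#  b2=1 t=0,i=2
  ..#|.  b1=0 t=0,i=1
  ...|#  b0=1 t=0,i=0
  bits 01100101 = 101

101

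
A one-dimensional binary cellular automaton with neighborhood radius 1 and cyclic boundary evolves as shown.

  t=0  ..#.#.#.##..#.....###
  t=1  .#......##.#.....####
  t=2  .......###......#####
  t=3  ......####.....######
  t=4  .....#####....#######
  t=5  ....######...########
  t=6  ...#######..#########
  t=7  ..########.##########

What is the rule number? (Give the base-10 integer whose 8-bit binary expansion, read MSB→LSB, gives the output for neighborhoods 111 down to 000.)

  ### -> #   bit 7 = 1  t=0,i=19
  ##. -> #   bit 6 = 1  t=0,i=9
  #.# -> .   bit 5 = 0  t=0,i=3
  #.. -> .   bit 4 = 0  t=0,i=0
  .## -> #   bit 3 = 1  t=0,i=8
  .#. -> .   bit 2 = 0  t=0,i=2
  ..# -> #   bit 1 = 1  t=0,i=1
  ... -> .   bit 0 = 0  t=0,i=14
  bits 11001010 = 202

202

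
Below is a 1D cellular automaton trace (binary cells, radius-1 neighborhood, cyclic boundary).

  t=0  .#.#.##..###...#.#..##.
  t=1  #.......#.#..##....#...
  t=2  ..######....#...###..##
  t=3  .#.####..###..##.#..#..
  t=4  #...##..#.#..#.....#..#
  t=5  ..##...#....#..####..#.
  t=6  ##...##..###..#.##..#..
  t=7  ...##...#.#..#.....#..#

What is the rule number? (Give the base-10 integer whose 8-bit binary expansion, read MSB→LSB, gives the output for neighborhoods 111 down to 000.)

131

  ### -> #   bit 7 = 1  t=0,i=10
  ##. -> .   bit 6 = 0  t=0,i=6
  #.# -> .   bit 5 = 0  t=0,i=2
  #.. -> .   bit 4 = 0  t=0,i=7
  .## -> .   bit 3 = 0  t=0,i=5
  .#. -> .   bit 2 = 0  t=0,i=1
  ..# -> #   bit 1 = 1  t=0,i=0
  ... -> #   bit 0 = 1  t=0,i=13
  bits 10000011 = 131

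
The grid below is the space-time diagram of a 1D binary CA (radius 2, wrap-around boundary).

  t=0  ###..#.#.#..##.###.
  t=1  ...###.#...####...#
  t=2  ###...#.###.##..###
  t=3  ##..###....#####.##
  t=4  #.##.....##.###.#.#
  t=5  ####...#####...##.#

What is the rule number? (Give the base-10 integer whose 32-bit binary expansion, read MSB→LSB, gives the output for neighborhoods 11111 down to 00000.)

3463360894

  #####|#  b31=1 t=2,i=0
  ####.|#  b30=1 t=1,i=13
  ###.#|.  b29=0 t=0,i=17
  ###..|.  b28=0 t=0,i=2
  ##.##|#  b27=1 t=0,i=14
  ##.#.|#  b26=1 t=1,i=6
  ##..#|#  b25=1 t=0,i=3
  ##...|.  b24=0 t=1,i=15
  #.###|.  b23=0 t=0,i=0
  #.##.|#  b22=1 t=2,i=12
  #.#.#|#  b21=1 t=0,i=7
  #.#..|.  b20=0 t=0,i=9
  #..##|#  b19=1 t=0,i=11
  #..#.|#  b18=1 t=0,i=4
  #...#|#  b17=1 t=1,i=1
  #....|.  b16=0 t=3,i=8
  .####|#  b15=1 t=1,i=12
  .###.|.  b14=0 t=0,i=1
  .##.#|#  b13=1 t=0,i=13
  .##..|#  b12=1 t=2,i=13
  .#.##|.  b11=0 t=2,i=7
  .#.#.|.  b10=0 t=0,i=6
  .#..#|.  b9=0 t=0,i=10
  .#...|#  b8=1 t=1,i=0
  ..###|.  b7=0 t=1,i=3
  ..##.|#  b6=1 t=0,i=12
  ..#.#|#  b5=1 t=0,i=5
  ..#..|#  b4=1 t=1,i=18
  ...##|#  b3=1 t=1,i=2
  ...#.|#  b2=1 t=1,i=17
  ....#|#  b1=1 t=3,i=9
  .....|.  b0=0 t=4,i=6
  bits 11001110011011101011000101111110 = 3463360894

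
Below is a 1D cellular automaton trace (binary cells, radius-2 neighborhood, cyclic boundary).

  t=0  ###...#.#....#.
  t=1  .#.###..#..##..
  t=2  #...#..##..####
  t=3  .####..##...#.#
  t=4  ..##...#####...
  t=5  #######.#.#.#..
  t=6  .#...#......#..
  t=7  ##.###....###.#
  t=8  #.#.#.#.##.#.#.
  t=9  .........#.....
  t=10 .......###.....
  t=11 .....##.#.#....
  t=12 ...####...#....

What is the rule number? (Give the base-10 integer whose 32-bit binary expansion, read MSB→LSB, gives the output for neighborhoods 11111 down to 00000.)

1226240094

  nb #####: next=.  (t=2,i=13, bit31=0)
  nb ####.: next=#  (t=2,i=14, bit30=1)
  nb ###.#: next=.  (t=5,i=6, bit29=0)
  nb ###..: next=.  (t=0,i=2, bit28=0)
  nb ##.##: next=#  (t=7,i=2, bit27=1)
  nb ##.#.: next=.  (t=5,i=7, bit26=0)
  nb ##..#: next=.  (t=1,i=6, bit25=0)
  nb ##...: next=#  (t=0,i=3, bit24=1)
  nb #.###: next=.  (t=0,i=0, bit23=0)
  nb #.##.: next=.  (t=8,i=8, bit22=0)
  nb #.#.#: next=.  (t=3,i=14, bit21=0)
  nb #.#..: next=#  (t=0,i=8, bit20=1)
  nb #..##: next=.  (t=1,i=10, bit19=0)
  nb #..#.: next=#  (t=1,i=7, bit18=1)
  nb #...#: next=#  (t=0,i=4, bit17=1)
  nb #....: next=.  (t=0,i=10, bit16=0)
  nb .####: next=#  (t=2,i=12, bit15=1)
  nb .###.: next=#  (t=0,i=1, bit14=1)
  nb .##.#: next=#  (t=8,i=9, bit13=1)
  nb .##..: next=#  (t=1,i=12, bit12=1)
  nb .#.##: next=.  (t=0,i=14, bit11=0)
  nb .#.#.: next=.  (t=0,i=7, bit10=0)
  nb .#..#: next=.  (t=1,i=9, bit9=0)
  nb .#...: next=.  (t=0,i=9, bit8=0)
  nb ..###: next=.  (t=2,i=11, bit7=0)
  nb ..##.: next=#  (t=1,i=11, bit6=1)
  nb ..#.#: next=.  (t=0,i=6, bit5=0)
  nb ..#..: next=#  (t=1,i=8, bit4=1)
  nb ...##: next=#  (t=4,i=1, bit3=1)
  nb ...#.: next=#  (t=0,i=5, bit2=1)
  nb ....#: next=#  (t=0,i=11, bit1=1)
  nb .....: next=.  (t=4,i=14, bit0=0)
  bits 01001001000101101111000001011110 = 1226240094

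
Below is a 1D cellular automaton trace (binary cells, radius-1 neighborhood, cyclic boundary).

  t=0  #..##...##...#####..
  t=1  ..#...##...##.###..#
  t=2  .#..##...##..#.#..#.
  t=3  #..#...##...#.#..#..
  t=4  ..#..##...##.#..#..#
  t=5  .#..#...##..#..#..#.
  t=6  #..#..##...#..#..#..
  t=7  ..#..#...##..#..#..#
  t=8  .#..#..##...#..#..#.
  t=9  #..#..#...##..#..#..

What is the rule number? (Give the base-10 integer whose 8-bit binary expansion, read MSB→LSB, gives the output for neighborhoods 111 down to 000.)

  ### -> #   bit 7 = 1  t=0,i=14
  ##. -> .   bit 6 = 0  t=0,i=4
  #.# -> #   bit 5 = 1  t=1,i=13
  #.. -> .   bit 4 = 0  t=0,i=1
  .## -> .   bit 3 = 0  t=0,i=3
  .#. -> .   bit 2 = 0  t=0,i=0
  ..# -> #   bit 1 = 1  t=0,i=2
  ... -> #   bit 0 = 1  t=0,i=6
  bits 10100011 = 163

163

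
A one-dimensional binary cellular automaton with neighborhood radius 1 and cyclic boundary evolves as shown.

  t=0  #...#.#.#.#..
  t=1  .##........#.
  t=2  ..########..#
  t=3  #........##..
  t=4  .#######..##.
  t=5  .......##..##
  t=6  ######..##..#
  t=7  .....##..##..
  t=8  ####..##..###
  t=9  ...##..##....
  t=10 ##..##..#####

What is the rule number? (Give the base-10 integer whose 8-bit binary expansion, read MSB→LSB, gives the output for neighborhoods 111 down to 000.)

81

  ###|.  b7=0 t=2,i=3
  ##.|#  b6=1 t=1,i=2
  #.#|.  b5=0 t=0,i=5
  #..|#  b4=1 t=0,i=1
  .##|.  b3=0 t=1,i=1
  .#.|.  b2=0 t=0,i=0
  ..#|.  b1=0 t=0,i=3
  ...|#  b0=1 t=0,i=2
  bits 01010001 = 81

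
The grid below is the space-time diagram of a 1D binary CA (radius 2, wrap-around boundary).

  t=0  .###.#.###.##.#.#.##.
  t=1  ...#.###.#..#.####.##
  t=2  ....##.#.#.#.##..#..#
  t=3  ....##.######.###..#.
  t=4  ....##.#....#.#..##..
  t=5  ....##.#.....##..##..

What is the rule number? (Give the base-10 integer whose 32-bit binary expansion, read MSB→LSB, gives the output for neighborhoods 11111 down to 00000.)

582237248

  nb #####: next=.  (t=3,i=9, bit31=0)
  nb ####.: next=.  (t=1,i=16, bit30=0)
  nb ###.#: next=#  (t=0,i=3, bit29=1)
  nb ###..: next=.  (t=3,i=16, bit28=0)
  nb ##.##: next=.  (t=0,i=10, bit27=0)
  nb ##.#.: next=.  (t=0,i=4, bit26=0)
  nb ##..#: next=#  (t=0,i=20, bit25=1)
  nb ##...: next=.  (t=1,i=0, bit24=0)
  nb #.###: next=#  (t=0,i=7, bit23=1)
  nb #.##.: next=.  (t=0,i=11, bit22=0)
  nb #.#.#: next=#  (t=0,i=5, bit21=1)
  nb #.#..: next=#  (t=1,i=9, bit20=1)
  nb #..##: next=.  (t=0,i=0, bit19=0)
  nb #..#.: next=#  (t=1,i=11, bit18=1)
  nb #...#: next=.  (t=1,i=1, bit17=0)
  nb #....: next=.  (t=2,i=1, bit16=0)
  nb .####: next=.  (t=1,i=15, bit15=0)
  nb .###.: next=.  (t=0,i=2, bit14=0)
  nb .##.#: next=#  (t=0,i=12, bit13=1)
  nb .##..: next=#  (t=0,i=19, bit12=1)
  nb .#.##: next=#  (t=0,i=6, bit11=1)
  nb .#.#.: next=#  (t=0,i=15, bit10=1)
  nb .#..#: next=.  (t=1,i=10, bit9=0)
  nb .#...: next=.  (t=2,i=0, bit8=0)
  nb ..###: next=.  (t=0,i=1, bit7=0)
  nb ..##.: next=#  (t=2,i=4, bit6=1)
  nb ..#.#: next=.  (t=1,i=3, bit5=0)
  nb ..#..: next=.  (t=2,i=17, bit4=0)
  nb ...##: next=.  (t=2,i=3, bit3=0)
  nb ...#.: next=.  (t=1,i=2, bit2=0)
  nb ....#: next=.  (t=2,i=2, bit1=0)
  nb .....: next=.  (t=3,i=1, bit0=0)
  bits 00100010101101000011110001000000 = 582237248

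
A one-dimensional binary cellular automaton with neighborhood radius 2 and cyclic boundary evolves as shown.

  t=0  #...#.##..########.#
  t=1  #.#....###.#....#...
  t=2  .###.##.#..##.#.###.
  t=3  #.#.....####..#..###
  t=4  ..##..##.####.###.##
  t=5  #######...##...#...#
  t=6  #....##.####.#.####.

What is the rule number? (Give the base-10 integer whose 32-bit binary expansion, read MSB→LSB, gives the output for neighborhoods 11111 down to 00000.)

1379587930

  ##### -> .   bit 31 = 0  t=0,i=12
  ####. -> #   bit 30 = 1  t=0,i=16
  ###.# -> .   bit 29 = 0  t=0,i=17
  ###.. -> #   bit 28 = 1  t=2,i=18
  ##.## -> .   bit 27 = 0  t=0,i=18
  ##.#. -> .   bit 26 = 0  t=1,i=10
  ##..# -> #   bit 25 = 1  t=0,i=8
  ##... -> .   bit 24 = 0  t=0,i=1
  #.### -> .   bit 23 = 0  t=2,i=16
  #.##. -> .   bit 22 = 0  t=0,i=6
  #.#.# -> #   bit 21 = 1  t=2,i=14
  #.#.. -> #   bit 20 = 1  t=1,i=2
  #..## -> #   bit 19 = 1  t=0,i=9
  #..#. -> .   bit 18 = 0  t=3,i=13
  #...# -> #   bit 17 = 1  t=0,i=2
  #.... -> .   bit 16 = 0  t=1,i=4
  .#### -> #   bit 15 = 1  t=0,i=11
  .###. -> #   bit 14 = 1  t=1,i=8
  .##.# -> .   bit 13 = 0  t=2,i=6
  .##.. -> #   bit 12 = 1  t=0,i=0
  .#.## -> .   bit 11 = 0  t=0,i=5
  .#.#. -> #   bit 10 = 1  t=1,i=1
  .#..# -> #   bit 9 = 1  t=2,i=9
  .#... -> #   bit 8 = 1  t=1,i=3
  ..### -> .   bit 7 = 0  t=0,i=10
  ..##. -> #   bit 6 = 1  t=2,i=11
  ..#.# -> .   bit 5 = 0  t=0,i=4
  ..#.. -> #   bit 4 = 1  t=1,i=16
  ...## -> #   bit 3 = 1  t=1,i=6
  ...#. -> .   bit 2 = 0  t=0,i=3
  ....# -> #   bit 1 = 1  t=1,i=5
  ..... -> .   bit 0 = 0  t=3,i=5
  bits 01010010001110101101011101011010 = 1379587930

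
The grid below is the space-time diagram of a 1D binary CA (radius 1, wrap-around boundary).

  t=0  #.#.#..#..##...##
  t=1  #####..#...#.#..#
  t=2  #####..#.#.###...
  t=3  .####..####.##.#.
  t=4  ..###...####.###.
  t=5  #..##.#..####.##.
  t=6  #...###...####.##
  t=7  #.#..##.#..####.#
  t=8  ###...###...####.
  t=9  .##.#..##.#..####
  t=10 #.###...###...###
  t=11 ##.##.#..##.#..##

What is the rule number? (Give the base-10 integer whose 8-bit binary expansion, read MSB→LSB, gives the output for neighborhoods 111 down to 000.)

229

  ###|#  b7=1 t=0,i=16
  ##.|#  b6=1 t=0,i=0
  #.#|#  b5=1 t=0,i=1
  #..|.  b4=0 t=0,i=5
  .##|.  b3=0 t=0,i=10
  .#.|#  b2=1 t=0,i=2
  ..#|.  b1=0 t=0,i=6
  ...|#  b0=1 t=0,i=13
  bits 11100101 = 229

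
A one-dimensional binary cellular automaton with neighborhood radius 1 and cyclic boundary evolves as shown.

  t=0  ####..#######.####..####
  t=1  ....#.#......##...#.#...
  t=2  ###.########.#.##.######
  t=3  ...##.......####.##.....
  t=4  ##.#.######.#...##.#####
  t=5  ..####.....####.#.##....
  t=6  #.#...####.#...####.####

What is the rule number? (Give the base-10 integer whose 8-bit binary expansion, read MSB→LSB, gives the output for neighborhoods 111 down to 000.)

  ###|.  b7=0 t=0,i=0
  ##.|.  b6=0 t=0,i=3
  #.#|#  b5=1 t=0,i=13
  #..|#  b4=1 t=0,i=4
  .##|#  b3=1 t=0,i=6
  .#.|#  b2=1 t=1,i=4
  ..#|.  b1=0 t=0,i=5
  ...|#  b0=1 t=1,i=0
  bits 00111101 = 61

61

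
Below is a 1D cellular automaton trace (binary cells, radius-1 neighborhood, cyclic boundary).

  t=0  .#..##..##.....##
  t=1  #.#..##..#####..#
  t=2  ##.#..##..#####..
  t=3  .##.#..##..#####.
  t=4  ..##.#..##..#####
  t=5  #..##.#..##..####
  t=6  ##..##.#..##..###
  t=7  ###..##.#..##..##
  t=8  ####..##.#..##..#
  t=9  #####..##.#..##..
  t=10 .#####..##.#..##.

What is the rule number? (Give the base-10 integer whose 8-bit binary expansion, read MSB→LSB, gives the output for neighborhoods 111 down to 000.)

  ### -> #   bit 7 = 1  t=1,i=10
  ##. -> #   bit 6 = 1  t=0,i=5
  #.# -> #   bit 5 = 1  t=0,i=0
  #.. -> #   bit 4 = 1  t=0,i=2
  .## -> .   bit 3 = 0  t=0,i=4
  .#. -> .   bit 2 = 0  t=0,i=1
  ..# -> .   bit 1 = 0  t=0,i=3
  ... -> #   bit 0 = 1  t=0,i=11
  bits 11110001 = 241

241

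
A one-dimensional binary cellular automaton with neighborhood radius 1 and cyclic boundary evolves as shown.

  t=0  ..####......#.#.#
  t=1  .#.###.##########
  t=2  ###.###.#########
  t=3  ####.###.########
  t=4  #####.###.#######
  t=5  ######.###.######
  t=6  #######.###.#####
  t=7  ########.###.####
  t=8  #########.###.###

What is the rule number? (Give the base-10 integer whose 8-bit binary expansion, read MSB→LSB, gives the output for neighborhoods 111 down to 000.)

231

  ### -> #   bit 7 = 1  t=0,i=3
  ##. -> #   bit 6 = 1  t=0,i=5
  #.# -> #   bit 5 = 1  t=0,i=13
  #.. -> .   bit 4 = 0  t=0,i=0
  .## -> .   bit 3 = 0  t=0,i=2
  .#. -> #   bit 2 = 1  t=0,i=12
  ..# -> #   bit 1 = 1  t=0,i=1
  ... -> #   bit 0 = 1  t=0,i=7
  bits 11100111 = 231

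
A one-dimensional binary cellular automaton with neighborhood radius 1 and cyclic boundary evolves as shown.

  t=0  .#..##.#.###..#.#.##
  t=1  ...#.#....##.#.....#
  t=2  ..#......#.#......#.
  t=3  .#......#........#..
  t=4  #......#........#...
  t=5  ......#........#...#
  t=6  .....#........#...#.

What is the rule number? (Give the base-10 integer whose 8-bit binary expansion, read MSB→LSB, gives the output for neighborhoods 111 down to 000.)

194

  [7] ### => #  t=0,i=10
  [6] ##. => #  t=0,i=5
  [5] #.# => .  t=0,i=0
  [4] #.. => .  t=0,i=2
  [3] .## => .  t=0,i=4
  [2] .#. => .  t=0,i=1
  [1] ..# => #  t=0,i=3
  [0] ... => .  t=1,i=1
  bits 11000010 = 194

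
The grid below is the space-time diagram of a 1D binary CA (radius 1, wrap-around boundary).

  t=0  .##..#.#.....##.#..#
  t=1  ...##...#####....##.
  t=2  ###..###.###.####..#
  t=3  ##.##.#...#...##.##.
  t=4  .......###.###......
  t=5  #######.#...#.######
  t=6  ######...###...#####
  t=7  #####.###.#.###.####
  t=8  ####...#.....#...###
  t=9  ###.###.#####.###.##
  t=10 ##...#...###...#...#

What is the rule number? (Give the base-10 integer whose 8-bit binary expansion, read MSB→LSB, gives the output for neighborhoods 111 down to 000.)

147

  nb ###: next=#  (t=1,i=9, bit7=1)
  nb ##.: next=.  (t=0,i=2, bit6=0)
  nb #.#: next=.  (t=0,i=0, bit5=0)
  nb #..: next=#  (t=0,i=3, bit4=1)
  nb .##: next=.  (t=0,i=1, bit3=0)
  nb .#.: next=.  (t=0,i=5, bit2=0)
  nb ..#: next=#  (t=0,i=4, bit1=1)
  nb ...: next=#  (t=0,i=9, bit0=1)
  bits 10010011 = 147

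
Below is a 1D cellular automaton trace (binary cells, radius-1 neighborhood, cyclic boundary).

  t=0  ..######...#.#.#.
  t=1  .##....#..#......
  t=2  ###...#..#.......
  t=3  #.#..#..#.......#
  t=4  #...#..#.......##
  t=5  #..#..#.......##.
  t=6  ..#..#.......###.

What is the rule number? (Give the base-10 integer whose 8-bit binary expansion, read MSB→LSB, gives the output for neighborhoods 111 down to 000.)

  [7] ### => .  t=0,i=3
  [6] ##. => #  t=0,i=7
  [5] #.# => .  t=0,i=12
  [4] #.. => .  t=0,i=8
  [3] .## => #  t=0,i=2
  [2] .#. => .  t=0,i=11
  [1] ..# => #  t=0,i=1
  [0] ... => .  t=0,i=0
  bits 01001010 = 74

74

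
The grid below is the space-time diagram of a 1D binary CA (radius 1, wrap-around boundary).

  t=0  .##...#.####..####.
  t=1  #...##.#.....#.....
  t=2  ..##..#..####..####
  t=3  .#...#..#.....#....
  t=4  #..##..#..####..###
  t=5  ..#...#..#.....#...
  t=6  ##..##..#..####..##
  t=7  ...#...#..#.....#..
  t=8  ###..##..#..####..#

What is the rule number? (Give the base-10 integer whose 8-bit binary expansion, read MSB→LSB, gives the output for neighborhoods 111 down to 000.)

35

  ###|.  b7=0 t=0,i=9
  ##.|.  b6=0 t=0,i=2
  #.#|#  b5=1 t=0,i=7
  #..|.  b4=0 t=0,i=3
  .##|.  b3=0 t=0,i=1
  .#.|.  b2=0 t=0,i=6
  ..#|#  b1=1 t=0,i=0
  ...|#  b0=1 t=0,i=4
  bits 00100011 = 35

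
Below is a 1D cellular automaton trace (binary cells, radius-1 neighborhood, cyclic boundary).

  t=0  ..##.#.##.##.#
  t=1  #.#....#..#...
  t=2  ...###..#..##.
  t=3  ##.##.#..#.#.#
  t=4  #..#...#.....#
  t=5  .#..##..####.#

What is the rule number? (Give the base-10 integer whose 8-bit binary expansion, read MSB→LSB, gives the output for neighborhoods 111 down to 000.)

  ### -> #   bit 7 = 1  t=2,i=4
  ##. -> .   bit 6 = 0  t=0,i=3
  #.# -> .   bit 5 = 0  t=0,i=4
  #.. -> #   bit 4 = 1  t=0,i=0
  .## -> #   bit 3 = 1  t=0,i=2
  .#. -> .   bit 2 = 0  t=0,i=5
  ..# -> .   bit 1 = 0  t=0,i=1
  ... -> #   bit 0 = 1  t=1,i=4
  bits 10011001 = 153

153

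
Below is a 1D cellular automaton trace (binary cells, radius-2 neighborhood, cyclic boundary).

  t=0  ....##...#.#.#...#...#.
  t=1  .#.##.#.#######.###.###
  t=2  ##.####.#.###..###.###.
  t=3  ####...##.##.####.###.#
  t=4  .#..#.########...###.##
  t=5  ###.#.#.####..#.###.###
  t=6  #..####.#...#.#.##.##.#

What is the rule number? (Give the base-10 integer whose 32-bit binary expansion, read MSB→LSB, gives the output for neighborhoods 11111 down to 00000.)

  #####|#  b31=1 t=1,i=10
  ####.|.  b30=0 t=1,i=13
  ###.#|.  b29=0 t=1,i=14
  ###..|.  b28=0 t=2,i=12
  ##.##|#  b27=1 t=1,i=15
  ##.#.|#  b26=1 t=1,i=0
  ##..#|#  b25=1 t=2,i=13
  ##...|#  b24=1 t=0,i=6
  #.###|#  b23=1 t=1,i=8
  #.##.|#  b22=1 t=1,i=3
  #.#.#|#  b21=1 t=0,i=11
  #.#..|#  b20=1 t=0,i=13
  #..##|#  b19=1 t=2,i=14
  #..#.|.  b18=0 t=4,i=3
  #...#|.  b17=0 t=0,i=7
  #....|.  b16=0 t=0,i=0
  .####|.  b15=0 t=1,i=9
  .###.|#  b14=1 t=1,i=17
  .##.#|#  b13=1 t=1,i=4
  .##..|.  b12=0 t=0,i=5
  .#.##|.  b11=0 t=1,i=2
  .#.#.|#  b10=1 t=0,i=10
  .#..#|#  b9=1 t=4,i=2
  .#...|#  b8=1 t=0,i=14
  ..###|#  b7=1 t=2,i=15
  ..##.|#  b6=1 t=0,i=4
  ..#.#|#  b5=1 t=0,i=9
  ..#..|#  b4=1 t=0,i=17
  ...##|#  b3=1 t=0,i=3
  ...#.|#  b2=1 t=0,i=8
  ....#|.  b1=0 t=0,i=2
  .....|#  b0=1 t=0,i=1
  bits 10001111111110000110011111111101 = 2415421437

2415421437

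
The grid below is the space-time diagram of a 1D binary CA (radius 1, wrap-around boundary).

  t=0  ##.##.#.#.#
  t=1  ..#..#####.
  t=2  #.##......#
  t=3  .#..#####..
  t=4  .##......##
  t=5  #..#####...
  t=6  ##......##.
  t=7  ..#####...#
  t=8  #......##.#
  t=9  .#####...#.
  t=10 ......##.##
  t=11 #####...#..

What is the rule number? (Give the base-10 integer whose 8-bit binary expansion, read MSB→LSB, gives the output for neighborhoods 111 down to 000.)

53

  ### -> .   bit 7 = 0  t=0,i=0
  ##. -> .   bit 6 = 0  t=0,i=1
  #.# -> #   bit 5 = 1  t=0,i=2
  #.. -> #   bit 4 = 1  t=1,i=3
  .## -> .   bit 3 = 0  t=0,i=3
  .#. -> #   bit 2 = 1  t=0,i=6
  ..# -> .   bit 1 = 0  t=1,i=1
  ... -> #   bit 0 = 1  t=1,i=0
  bits 00110101 = 53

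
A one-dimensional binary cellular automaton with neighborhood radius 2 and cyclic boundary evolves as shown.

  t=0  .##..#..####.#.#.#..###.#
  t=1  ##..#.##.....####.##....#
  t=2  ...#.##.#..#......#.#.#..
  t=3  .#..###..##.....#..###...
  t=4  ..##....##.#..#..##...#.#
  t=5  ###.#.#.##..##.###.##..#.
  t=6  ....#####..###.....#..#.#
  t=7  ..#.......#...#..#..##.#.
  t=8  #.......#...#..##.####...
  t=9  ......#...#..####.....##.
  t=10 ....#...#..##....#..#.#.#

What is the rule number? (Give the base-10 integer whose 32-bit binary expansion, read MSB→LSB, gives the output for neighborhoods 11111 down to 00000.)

  #####|.  b31=0 t=6,i=6
  ####.|.  b30=0 t=0,i=10
  ###.#|.  b29=0 t=0,i=11
  ###..|.  b28=0 t=1,i=1
  ##.##|.  b27=0 t=1,i=17
  ##.#.|.  b26=0 t=0,i=12
  ##..#|.  b25=0 t=0,i=3
  ##...|#  b24=1 t=1,i=8
  #.###|.  b23=0 t=5,i=0
  #.##.|#  b22=1 t=0,i=1
  #.#.#|#  b21=1 t=0,i=13
  #.#..|.  b20=0 t=0,i=17
  #..##|#  b19=1 t=0,i=7
  #..#.|#  b18=1 t=0,i=4
  #...#|#  b17=1 t=4,i=20
  #....|.  b16=0 t=1,i=9
  .####|.  b15=0 t=0,i=9
  .###.|.  b14=0 t=0,i=21
  .##.#|#  b13=1 t=2,i=6
  .##..|.  b12=0 t=0,i=2
  .#.##|#  b11=1 t=0,i=0
  .#.#.|#  b10=1 t=0,i=14
  .#..#|#  b9=1 t=0,i=6
  .#...|.  b8=0 t=2,i=12
  ..###|.  b7=0 t=0,i=8
  ..##.|#  b6=1 t=3,i=9
  ..#.#|.  b5=0 t=1,i=4
  ..#..|.  b4=0 t=0,i=5
  ...##|.  b3=0 t=1,i=12
  ...#.|.  b2=0 t=2,i=2
  ....#|#  b1=1 t=1,i=11
  .....|.  b0=0 t=1,i=10
  bits 00000001011011100010111001000010 = 23998018

23998018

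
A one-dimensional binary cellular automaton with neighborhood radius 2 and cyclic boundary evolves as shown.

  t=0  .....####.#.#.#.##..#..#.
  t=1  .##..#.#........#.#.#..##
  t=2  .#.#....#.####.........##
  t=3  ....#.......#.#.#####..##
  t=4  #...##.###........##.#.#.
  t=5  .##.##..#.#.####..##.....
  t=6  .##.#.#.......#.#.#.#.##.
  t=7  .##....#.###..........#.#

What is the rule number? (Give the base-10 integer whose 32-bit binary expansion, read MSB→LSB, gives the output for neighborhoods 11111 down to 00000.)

  #####|#  b31=1 t=3,i=18
  ####.|#  b30=1 t=0,i=7
  ###.#|.  b29=0 t=0,i=8
  ###..|.  b28=0 t=2,i=13
  ##.##|.  b27=0 t=1,i=0
  ##.#.|.  b26=0 t=0,i=9
  ##..#|#  b25=1 t=0,i=18
  ##...|#  b24=1 t=2,i=14
  #.###|.  b23=0 t=2,i=10
  #.##.|#  b22=1 t=0,i=16
  #.#.#|.  b21=0 t=0,i=10
  #.#..|.  b20=0 t=1,i=7
  #..##|.  b19=0 t=1,i=22
  #..#.|.  b18=0 t=0,i=19
  #...#|#  b17=1 t=4,i=2
  #....|.  b16=0 t=0,i=0
  .####|.  b15=0 t=0,i=6
  .###.|#  b14=1 t=4,i=8
  .##.#|#  b13=1 t=1,i=24
  .##..|.  b12=0 t=0,i=17
  .#.##|.  b11=0 t=0,i=15
  .#.#.|.  b10=0 t=0,i=11
  .#..#|.  b9=0 t=0,i=21
  .#...|#  b8=1 t=0,i=24
  ..###|#  b7=1 t=0,i=5
  ..##.|#  b6=1 t=1,i=23
  ..#.#|.  b5=0 t=1,i=5
  ..#..|#  b4=1 t=0,i=20
  ...##|.  b3=0 t=0,i=4
  ...#.|.  b2=0 t=1,i=15
  ....#|.  b1=0 t=0,i=3
  .....|#  b0=1 t=0,i=1
  bits 11000011010000100110000111010001 = 3275907537

3275907537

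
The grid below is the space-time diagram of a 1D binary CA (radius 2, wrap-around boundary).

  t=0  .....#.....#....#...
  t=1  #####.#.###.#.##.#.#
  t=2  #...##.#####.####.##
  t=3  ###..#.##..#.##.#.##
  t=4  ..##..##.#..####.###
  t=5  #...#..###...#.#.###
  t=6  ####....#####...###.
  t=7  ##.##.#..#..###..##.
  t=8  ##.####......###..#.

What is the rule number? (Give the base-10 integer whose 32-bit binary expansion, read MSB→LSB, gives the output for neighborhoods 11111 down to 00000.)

  ##### -> .   bit 31 = 0  t=1,i=1
  ####. -> .   bit 30 = 0  t=1,i=3
  ###.# -> #   bit 29 = 1  t=1,i=4
  ###.. -> #   bit 28 = 1  t=2,i=0
  ##.## -> .   bit 27 = 0  t=2,i=6
  ##.#. -> #   bit 26 = 1  t=1,i=5
  ##..# -> #   bit 25 = 1  t=3,i=3
  ##... -> #   bit 24 = 1  t=2,i=1
  #.### -> #   bit 23 = 1  t=1,i=8
  #.##. -> #   bit 22 = 1  t=1,i=14
  #.#.# -> .   bit 21 = 0  t=1,i=6
  #.#.. -> #   bit 20 = 1  t=4,i=9
  #..## -> .   bit 19 = 0  t=4,i=1
  #..#. -> .   bit 18 = 0  t=3,i=4
  #...# -> #   bit 17 = 1  t=2,i=2
  #.... -> .   bit 16 = 0  t=0,i=7
  .#### -> #   bit 15 = 1  t=1,i=0
  .###. -> #   bit 14 = 1  t=1,i=9
  .##.# -> #   bit 13 = 1  t=1,i=15
  .##.. -> .   bit 12 = 0  t=3,i=8
  .#.## -> #   bit 11 = 1  t=1,i=7
  .#.#. -> .   bit 10 = 0  t=5,i=14
  .#..# -> .   bit 9 = 0  t=4,i=10
  .#... -> #   bit 8 = 1  t=0,i=6
  ..### -> .   bit 7 = 0  t=4,i=12
  ..##. -> .   bit 6 = 0  t=2,i=4
  ..#.# -> .   bit 5 = 0  t=3,i=5
  ..#.. -> .   bit 4 = 0  t=0,i=5
  ...## -> .   bit 3 = 0  t=2,i=3
  ...#. -> #   bit 2 = 1  t=0,i=4
  ....# -> #   bit 1 = 1  t=0,i=3
  ..... -> #   bit 0 = 1  t=0,i=0
  bits 00110111110100101110100100000111 = 936569095

936569095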